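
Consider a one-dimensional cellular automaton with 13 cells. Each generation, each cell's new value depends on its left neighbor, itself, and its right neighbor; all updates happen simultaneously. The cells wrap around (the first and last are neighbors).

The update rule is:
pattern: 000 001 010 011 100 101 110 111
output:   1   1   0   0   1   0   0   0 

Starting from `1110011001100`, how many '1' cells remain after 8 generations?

0001100110011
1110011001100  (repeats generation 0; period 2)
generation 8: 1110011001100
count of 1: 7

7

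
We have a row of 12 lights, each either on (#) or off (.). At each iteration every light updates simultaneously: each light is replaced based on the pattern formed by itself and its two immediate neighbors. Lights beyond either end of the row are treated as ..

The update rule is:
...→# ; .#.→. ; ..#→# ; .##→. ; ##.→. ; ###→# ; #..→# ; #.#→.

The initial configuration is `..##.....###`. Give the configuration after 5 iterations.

iteration 1: ##..#####.#.
iteration 2: ..##.###...#
iteration 3: ##....#.###.
iteration 4: ..####...#.#
iteration 5: ##.##.###...

##.##.###...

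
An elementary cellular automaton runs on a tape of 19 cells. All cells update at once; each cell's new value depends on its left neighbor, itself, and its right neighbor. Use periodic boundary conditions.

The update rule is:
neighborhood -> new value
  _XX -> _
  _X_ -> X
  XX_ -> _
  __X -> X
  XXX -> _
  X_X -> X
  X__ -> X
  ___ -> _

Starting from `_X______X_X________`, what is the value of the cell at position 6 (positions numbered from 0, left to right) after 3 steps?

XXX____XXXXX_______
___X__X_____X_____X
X_XXXXXX___XXX___XX
position 6 holds X

X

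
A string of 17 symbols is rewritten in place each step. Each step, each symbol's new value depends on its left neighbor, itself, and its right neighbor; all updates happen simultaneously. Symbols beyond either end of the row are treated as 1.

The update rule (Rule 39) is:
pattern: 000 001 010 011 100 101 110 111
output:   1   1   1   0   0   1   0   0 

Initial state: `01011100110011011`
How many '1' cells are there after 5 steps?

11100001000100100
00001111011101101
01110000100010010
10000111101110111
00111000010001000
count of 1: 5

5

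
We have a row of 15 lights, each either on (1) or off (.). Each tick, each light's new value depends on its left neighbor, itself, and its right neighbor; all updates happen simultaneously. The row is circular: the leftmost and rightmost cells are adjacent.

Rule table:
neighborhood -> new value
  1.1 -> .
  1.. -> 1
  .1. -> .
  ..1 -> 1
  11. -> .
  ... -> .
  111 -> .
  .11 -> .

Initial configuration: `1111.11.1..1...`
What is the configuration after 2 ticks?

1.......1......

tick 1: .........11.1.1
tick 2: 1.......1......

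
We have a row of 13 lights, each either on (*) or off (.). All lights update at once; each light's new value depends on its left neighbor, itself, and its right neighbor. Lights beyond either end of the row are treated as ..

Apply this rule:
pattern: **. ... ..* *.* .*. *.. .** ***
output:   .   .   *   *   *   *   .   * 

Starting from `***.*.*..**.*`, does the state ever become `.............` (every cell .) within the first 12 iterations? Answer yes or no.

.*.******..**
***.****.**..
.*.*.**.*..*.
*****..******
.***.**.****.
*.*.*..*.**.*
*********..**
.*******.**..
*.*****.*..*.
**.***.******
..*.*.*.****.
.*******.**.*
iteration 12 is .*******.**.*, still not uniform .

no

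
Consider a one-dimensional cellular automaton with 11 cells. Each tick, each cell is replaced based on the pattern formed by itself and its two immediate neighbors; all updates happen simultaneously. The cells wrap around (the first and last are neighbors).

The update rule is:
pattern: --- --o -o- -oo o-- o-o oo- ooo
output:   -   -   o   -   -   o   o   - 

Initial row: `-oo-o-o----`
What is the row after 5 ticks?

--ooooo----
------o----
------o----  (fixed point — unchanged through tick 5)

------o----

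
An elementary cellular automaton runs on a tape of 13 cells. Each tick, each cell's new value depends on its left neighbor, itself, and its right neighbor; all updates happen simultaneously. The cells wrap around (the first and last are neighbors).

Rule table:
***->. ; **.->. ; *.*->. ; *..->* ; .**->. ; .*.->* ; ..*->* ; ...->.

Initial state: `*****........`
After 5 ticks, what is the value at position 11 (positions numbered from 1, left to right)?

.

tick 1: .....*......*
tick 2: *...***....**
tick 3: .*.*...*..*..
tick 4: **.**.******.
tick 5: .............
position 11 holds .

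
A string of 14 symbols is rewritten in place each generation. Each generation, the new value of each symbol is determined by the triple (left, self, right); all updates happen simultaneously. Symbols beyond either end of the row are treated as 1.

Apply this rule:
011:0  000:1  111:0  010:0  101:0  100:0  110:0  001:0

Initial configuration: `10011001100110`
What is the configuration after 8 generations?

01111111111110

generation 1: 00000000000000
generation 2: 01111111111110
generation 3: 00000000000000  (repeats generation 1; period 2)
generation 8: 01111111111110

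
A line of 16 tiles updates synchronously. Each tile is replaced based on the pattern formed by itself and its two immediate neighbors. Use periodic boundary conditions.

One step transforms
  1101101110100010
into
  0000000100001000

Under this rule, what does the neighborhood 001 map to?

0

At position 13 the neighborhood is 001; the next row has 0 there.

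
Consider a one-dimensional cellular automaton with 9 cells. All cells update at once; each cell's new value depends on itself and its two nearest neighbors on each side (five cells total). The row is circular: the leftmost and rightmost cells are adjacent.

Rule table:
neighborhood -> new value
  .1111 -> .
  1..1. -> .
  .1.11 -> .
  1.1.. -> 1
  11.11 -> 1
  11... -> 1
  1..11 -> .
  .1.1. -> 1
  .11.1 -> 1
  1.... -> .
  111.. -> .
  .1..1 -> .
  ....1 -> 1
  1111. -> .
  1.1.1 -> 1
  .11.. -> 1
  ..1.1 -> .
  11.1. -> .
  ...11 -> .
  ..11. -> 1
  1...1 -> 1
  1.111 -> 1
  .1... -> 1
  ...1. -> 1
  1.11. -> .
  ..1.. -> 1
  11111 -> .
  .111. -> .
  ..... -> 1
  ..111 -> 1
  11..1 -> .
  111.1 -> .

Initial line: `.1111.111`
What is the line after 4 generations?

11...11..
1111.11..
1...1.1..
1111.11..

1111.11..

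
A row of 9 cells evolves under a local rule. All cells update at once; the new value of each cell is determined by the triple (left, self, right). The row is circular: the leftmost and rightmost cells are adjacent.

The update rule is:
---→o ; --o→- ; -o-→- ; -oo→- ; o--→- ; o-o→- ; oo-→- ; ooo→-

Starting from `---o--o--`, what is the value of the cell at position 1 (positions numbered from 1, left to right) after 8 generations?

generation 1: oo------o
generation 2: ---oooo--
generation 3: oo------o  (repeats generation 1; period 2)
generation 8: ---oooo--
position 1 holds -

-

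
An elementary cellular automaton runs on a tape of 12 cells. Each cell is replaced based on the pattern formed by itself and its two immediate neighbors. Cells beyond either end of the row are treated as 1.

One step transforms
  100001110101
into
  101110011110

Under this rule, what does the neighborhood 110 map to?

At position 0 the neighborhood is 110; the next row has 1 there.

1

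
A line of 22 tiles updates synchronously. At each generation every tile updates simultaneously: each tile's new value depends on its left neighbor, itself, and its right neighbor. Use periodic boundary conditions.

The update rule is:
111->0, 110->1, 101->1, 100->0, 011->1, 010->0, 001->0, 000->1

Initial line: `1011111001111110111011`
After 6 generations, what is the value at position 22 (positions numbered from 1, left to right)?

0

generation 1: 1110001001000011101110
generation 2: 1010100000011010111011
generation 3: 1101001111011101101110
generation 4: 1110001001110111111011
generation 5: 0010100001011100001110
generation 6: 1001001100110101101010
position 22 holds 0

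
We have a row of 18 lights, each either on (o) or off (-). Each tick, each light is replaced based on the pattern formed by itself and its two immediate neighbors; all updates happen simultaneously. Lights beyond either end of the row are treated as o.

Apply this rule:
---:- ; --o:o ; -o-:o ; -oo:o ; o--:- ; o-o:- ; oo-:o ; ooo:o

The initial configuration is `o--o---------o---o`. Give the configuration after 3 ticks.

o-oo------oooo-ooo

o-oo--------oo--oo
o-oo-------ooo-ooo
o-oo------oooo-ooo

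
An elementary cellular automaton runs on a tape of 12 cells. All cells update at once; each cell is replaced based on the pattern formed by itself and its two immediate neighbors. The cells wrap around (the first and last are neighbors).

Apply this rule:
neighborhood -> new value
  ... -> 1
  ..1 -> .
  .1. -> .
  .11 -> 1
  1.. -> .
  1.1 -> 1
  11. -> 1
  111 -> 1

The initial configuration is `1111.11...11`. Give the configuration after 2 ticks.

1111111.1.11
11111111.111

11111111.111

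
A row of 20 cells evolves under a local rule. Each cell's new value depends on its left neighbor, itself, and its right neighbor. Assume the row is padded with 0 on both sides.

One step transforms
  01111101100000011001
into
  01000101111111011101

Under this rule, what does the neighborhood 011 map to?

At position 1 the neighborhood is 011; the next row has 1 there.

1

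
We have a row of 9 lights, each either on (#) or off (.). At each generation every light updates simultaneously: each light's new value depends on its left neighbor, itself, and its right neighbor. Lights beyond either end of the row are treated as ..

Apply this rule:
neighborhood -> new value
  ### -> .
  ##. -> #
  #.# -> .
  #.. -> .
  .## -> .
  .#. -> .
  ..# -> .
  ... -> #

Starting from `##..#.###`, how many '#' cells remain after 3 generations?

4

.#......#
...####..
##....#.#
count of #: 4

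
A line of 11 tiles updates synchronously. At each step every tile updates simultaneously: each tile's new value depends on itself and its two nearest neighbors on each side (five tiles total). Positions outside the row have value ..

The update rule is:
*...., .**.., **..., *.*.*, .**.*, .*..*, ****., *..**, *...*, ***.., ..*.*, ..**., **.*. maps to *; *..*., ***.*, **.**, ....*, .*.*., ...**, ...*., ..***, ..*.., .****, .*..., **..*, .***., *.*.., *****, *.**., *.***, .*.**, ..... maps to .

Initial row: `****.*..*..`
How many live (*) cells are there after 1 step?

step 1: ..*.*.*...*
count of *: 4

4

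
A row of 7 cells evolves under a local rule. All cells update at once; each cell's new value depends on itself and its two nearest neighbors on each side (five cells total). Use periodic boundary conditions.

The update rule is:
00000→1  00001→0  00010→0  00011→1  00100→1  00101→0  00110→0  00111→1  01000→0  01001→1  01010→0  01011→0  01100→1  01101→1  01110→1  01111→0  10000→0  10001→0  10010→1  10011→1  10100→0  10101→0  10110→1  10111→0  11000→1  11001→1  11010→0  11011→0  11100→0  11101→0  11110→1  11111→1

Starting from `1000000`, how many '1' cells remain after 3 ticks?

1001100
1110111
1100001
count of 1: 3

3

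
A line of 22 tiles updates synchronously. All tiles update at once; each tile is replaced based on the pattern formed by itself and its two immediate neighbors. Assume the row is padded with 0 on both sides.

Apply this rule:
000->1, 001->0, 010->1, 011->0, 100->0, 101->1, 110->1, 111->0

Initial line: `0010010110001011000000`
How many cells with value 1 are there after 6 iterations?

8

1010011010101101011111
1110001111110111100001
0010100000011000101101
1011101111001010110111
1100110001001111011001
0100010101000001101001
count of 1: 8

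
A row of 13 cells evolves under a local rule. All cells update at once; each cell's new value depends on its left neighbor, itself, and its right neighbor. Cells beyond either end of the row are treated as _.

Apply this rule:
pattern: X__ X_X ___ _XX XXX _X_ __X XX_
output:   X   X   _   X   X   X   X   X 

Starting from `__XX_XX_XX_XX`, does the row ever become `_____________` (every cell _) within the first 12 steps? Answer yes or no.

_XXXXXXXXXXXX
XXXXXXXXXXXXX
XXXXXXXXXXXXX  (fixed point — unchanged through step 12)
step 12 is XXXXXXXXXXXXX, still not uniform _

no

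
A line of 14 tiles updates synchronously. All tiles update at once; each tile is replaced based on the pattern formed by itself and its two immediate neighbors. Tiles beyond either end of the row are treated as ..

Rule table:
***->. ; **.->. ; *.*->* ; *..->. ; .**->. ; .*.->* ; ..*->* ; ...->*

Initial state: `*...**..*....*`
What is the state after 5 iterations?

iteration 1: *.**...**.****
iteration 2: **...**..*....
iteration 3: ...**...**.***
iteration 4: ***...**..*...
iteration 5: ....**...**.**

....**...**.**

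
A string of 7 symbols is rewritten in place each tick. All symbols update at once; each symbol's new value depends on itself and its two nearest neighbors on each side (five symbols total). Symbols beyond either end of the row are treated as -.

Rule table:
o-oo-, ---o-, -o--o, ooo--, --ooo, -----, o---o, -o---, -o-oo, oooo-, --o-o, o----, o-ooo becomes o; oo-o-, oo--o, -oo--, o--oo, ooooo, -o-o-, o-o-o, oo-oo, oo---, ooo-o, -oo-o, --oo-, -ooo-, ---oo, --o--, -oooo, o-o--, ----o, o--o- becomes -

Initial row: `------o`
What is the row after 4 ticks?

-o-o-o-

tick 1: oooo-o-
tick 2: o-o---o
tick 3: o--ooo-
tick 4: -o-o-o-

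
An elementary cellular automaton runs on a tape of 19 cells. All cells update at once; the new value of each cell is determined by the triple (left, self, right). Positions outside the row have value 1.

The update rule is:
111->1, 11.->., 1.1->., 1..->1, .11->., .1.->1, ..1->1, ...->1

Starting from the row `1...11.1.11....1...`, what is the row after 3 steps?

.111...1...11111111
..1.1111111.1111111
111..11111...111111

111..11111...111111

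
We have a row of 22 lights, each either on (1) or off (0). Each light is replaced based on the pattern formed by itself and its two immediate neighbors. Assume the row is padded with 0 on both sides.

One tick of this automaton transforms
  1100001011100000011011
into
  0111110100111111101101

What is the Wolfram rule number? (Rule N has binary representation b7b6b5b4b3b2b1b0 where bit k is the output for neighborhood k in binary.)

115

position 9: 111 → 0  (bit 7 = 0)
position 1: 110 → 1  (bit 6 = 1)
position 7: 101 → 1  (bit 5 = 1)
position 2: 100 → 1  (bit 4 = 1)
position 0: 011 → 0  (bit 3 = 0)
position 6: 010 → 0  (bit 2 = 0)
position 5: 001 → 1  (bit 1 = 1)
position 3: 000 → 1  (bit 0 = 1)
bits b7..b0 = 01110011 = 115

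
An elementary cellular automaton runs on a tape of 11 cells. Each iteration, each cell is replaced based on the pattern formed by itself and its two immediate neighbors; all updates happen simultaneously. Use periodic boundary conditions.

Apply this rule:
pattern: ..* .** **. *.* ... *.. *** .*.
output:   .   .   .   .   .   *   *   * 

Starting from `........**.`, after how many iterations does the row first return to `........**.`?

22

..........*
*.........*
.*.........
.**........
...*.......
...**......
.....*.....
.....**....
.......*...
.......**..
.........*.
.........**
*..........
**.........
..*........
..**.......
....*......
....**.....
......*....
......**...
........*..
........**.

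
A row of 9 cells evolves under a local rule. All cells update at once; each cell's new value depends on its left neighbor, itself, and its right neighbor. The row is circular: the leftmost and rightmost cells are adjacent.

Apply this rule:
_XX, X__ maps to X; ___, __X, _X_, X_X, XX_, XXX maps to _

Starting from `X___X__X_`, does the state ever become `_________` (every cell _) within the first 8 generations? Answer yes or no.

no

generation 1: _X___X___
generation 2: __X___X__
generation 3: ___X___X_
generation 4: ____X___X
generation 5: X____X___
generation 6: _X____X__
generation 7: __X____X_
generation 8: ___X____X
generation 8 is ___X____X, still not uniform _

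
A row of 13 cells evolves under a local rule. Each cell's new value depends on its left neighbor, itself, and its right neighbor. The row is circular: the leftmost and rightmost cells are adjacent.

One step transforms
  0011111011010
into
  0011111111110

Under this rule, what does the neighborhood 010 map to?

1

At position 11 the neighborhood is 010; the next row has 1 there.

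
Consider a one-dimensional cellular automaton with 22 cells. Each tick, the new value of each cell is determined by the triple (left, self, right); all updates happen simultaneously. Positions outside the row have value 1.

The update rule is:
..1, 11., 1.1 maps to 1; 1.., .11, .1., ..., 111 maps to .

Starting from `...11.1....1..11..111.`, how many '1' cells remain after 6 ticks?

tick 1: ..1.11....1..1.1.1..11
tick 2: .1.1.1...1..1.1.1..1..
tick 3: 1.1.1...1..1.1.1..1..1
tick 4: 11.1...1..1.1.1..1..1.
tick 5: .11...1..1.1.1..1..1.1
tick 6: 1.1..1..1.1.1..1..1.1.
count of 1: 9

9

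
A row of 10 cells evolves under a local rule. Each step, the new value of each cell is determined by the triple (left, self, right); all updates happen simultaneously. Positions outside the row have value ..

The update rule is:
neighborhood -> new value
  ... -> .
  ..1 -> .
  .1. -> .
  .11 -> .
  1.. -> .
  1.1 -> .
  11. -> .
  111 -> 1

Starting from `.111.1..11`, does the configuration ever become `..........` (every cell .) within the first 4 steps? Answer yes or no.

step 1: ..1.......
step 2: ..........
all cells are . at step 2

yes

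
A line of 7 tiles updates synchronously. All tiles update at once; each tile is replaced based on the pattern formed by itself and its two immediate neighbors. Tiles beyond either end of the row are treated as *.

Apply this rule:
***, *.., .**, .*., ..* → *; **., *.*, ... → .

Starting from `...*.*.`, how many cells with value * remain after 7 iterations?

6

*.**.*.
..*..*.
******.
*****..
****.**
***..**
**.****
count of *: 6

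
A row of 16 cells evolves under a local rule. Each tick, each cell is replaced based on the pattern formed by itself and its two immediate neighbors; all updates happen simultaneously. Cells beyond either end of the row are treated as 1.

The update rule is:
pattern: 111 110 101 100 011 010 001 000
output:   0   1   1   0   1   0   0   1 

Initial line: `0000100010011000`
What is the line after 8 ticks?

0001101101001001

tick 1: 0110001000011010
tick 2: 1110100011011101
tick 3: 0011001011110111
tick 4: 0011000110011100
tick 5: 0011010110010100
tick 6: 0011101110001000
tick 7: 0010111010100010
tick 8: 0001101101001001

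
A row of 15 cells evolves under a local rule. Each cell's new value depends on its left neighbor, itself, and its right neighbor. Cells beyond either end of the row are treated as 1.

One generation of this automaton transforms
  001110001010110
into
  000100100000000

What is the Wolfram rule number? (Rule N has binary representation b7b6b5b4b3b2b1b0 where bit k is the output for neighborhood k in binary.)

129

position 3: 111 → 1  (bit 7 = 1)
position 4: 110 → 0  (bit 6 = 0)
position 9: 101 → 0  (bit 5 = 0)
position 0: 100 → 0  (bit 4 = 0)
position 2: 011 → 0  (bit 3 = 0)
position 8: 010 → 0  (bit 2 = 0)
position 1: 001 → 0  (bit 1 = 0)
position 6: 000 → 1  (bit 0 = 1)
bits b7..b0 = 10000001 = 129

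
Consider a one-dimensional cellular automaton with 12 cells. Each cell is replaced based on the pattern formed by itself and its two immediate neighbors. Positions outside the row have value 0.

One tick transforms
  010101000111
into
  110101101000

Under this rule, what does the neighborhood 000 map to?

0

At position 7 the neighborhood is 000; the next row has 0 there.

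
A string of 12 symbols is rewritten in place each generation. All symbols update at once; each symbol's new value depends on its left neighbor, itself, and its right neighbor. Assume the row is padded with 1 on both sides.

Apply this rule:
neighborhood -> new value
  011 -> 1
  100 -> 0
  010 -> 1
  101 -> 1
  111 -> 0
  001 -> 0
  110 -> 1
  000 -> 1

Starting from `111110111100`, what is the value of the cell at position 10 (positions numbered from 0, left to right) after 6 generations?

0

000011100100
011010100100
111111100100
000000100100
011110100100
110011100100
position 10 holds 0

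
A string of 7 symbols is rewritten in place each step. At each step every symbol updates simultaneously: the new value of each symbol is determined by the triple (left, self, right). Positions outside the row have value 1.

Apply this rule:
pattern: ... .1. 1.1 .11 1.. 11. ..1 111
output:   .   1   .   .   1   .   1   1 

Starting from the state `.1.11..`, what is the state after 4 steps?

step 1: .1...11
step 2: .11.1.1
step 3: ....1..
step 4: 1..1111

1..1111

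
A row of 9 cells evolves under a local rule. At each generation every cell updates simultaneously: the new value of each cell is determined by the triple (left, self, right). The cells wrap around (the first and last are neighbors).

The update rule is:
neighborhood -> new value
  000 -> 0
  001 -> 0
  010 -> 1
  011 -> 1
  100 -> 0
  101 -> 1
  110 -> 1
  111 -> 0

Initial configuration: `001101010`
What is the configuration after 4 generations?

001000010

001111110
001000010
001000010  (fixed point — unchanged through generation 4)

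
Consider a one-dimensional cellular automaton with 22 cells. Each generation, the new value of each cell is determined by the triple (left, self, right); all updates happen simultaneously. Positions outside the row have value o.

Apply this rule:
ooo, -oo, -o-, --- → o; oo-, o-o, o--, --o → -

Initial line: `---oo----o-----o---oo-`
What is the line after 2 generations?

-o-o--oo-o-ooo-o-o-o--
-o-o--o--o-oo--o-o-o--

-o-o--o--o-oo--o-o-o--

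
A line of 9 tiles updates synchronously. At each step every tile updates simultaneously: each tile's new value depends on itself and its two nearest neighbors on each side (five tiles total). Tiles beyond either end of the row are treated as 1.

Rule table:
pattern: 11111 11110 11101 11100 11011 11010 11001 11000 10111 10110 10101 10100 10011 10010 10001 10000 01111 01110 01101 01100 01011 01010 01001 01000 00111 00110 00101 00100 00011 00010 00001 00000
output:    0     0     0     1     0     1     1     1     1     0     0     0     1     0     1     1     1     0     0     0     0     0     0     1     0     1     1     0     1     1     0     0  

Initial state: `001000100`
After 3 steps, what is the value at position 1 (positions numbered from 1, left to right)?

0

100111001
111001110
001110000
position 1 holds 0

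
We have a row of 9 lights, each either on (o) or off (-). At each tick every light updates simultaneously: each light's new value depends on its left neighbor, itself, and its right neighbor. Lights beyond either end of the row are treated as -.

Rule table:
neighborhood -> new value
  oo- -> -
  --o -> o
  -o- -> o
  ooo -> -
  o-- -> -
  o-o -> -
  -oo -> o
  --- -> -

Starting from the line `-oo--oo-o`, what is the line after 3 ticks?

o-oo--oo-

oo--oo--o
o--oo--oo
o-oo--oo-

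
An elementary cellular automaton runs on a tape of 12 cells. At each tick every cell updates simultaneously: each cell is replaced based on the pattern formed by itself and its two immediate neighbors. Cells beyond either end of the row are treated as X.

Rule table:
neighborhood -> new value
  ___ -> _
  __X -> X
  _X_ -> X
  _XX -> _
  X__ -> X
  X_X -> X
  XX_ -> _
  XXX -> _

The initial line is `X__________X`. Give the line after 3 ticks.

_X________X_
XXX______XXX
___X____X___

___X____X___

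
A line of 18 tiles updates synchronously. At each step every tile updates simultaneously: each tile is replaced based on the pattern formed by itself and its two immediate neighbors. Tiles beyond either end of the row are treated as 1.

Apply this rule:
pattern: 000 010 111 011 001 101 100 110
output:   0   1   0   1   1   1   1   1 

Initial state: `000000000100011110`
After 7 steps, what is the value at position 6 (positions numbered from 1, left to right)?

0

100000001110110011
110000011011111110
011000111110000011
111101100011000110
000111110111101111
101100011100111000
111110110111101101
position 6 holds 0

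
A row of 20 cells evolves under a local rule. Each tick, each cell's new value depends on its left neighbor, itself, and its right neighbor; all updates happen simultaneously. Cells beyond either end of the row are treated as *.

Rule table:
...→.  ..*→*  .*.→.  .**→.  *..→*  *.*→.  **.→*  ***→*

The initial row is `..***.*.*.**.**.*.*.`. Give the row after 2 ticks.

**.**......*..*.....
**..**....*.**.*...*

**..**....*.**.*...*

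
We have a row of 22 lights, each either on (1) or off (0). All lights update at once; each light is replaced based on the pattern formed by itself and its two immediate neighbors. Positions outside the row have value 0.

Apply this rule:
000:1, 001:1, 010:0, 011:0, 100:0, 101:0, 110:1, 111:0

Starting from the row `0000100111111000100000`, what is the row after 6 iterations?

0101110000000101110011

iteration 1: 1111001000001011001111
iteration 2: 0001010011110001010001
iteration 3: 1110000100010110000110
iteration 4: 0010111001100010111010
iteration 5: 1100001010101100001000
iteration 6: 0101110000000101110011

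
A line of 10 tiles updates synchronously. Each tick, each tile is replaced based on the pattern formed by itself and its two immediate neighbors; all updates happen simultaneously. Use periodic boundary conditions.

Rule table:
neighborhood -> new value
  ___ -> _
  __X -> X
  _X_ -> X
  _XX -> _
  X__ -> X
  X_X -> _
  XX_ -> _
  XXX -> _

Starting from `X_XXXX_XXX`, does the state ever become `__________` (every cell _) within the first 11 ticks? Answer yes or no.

tick 1: __________
all cells are _ at tick 1

yes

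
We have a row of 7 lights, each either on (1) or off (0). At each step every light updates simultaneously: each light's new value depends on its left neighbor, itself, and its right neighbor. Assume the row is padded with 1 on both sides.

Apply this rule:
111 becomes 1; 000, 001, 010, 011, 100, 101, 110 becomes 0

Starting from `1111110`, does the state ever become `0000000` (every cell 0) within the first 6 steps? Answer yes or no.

1111100
1111000
1110000
1100000
1000000
0000000
all cells are 0 at step 6

yes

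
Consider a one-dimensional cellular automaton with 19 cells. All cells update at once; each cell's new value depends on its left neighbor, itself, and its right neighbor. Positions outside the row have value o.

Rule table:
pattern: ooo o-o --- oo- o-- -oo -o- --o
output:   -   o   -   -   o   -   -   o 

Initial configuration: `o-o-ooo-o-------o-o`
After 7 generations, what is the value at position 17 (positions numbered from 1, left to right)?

-

generation 1: -o-o---o-o-----o-o-
generation 2: o-o-o-o-o-o---o-o-o
generation 3: -o-o-o-o-o-o-o-o-o-
generation 4: o-o-o-o-o-o-o-o-o-o
generation 5: -o-o-o-o-o-o-o-o-o-  (repeats generation 3; period 2)
generation 7: -o-o-o-o-o-o-o-o-o-
position 17 holds -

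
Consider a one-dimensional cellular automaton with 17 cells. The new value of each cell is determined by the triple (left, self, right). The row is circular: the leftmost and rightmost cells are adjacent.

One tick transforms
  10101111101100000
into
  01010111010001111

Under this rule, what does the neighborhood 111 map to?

1

At position 5 the neighborhood is 111; the next row has 1 there.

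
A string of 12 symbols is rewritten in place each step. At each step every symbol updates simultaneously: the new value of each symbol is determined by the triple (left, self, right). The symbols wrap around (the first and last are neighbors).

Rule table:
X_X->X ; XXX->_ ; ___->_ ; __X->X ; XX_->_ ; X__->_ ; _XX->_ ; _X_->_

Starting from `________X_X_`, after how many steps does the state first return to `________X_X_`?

step 1: _______X_X__
step 2: ______X_X___
step 3: _____X_X____
step 4: ____X_X_____
step 5: ___X_X______
step 6: __X_X_______
step 7: _X_X________
step 8: X_X_________
step 9: _X_________X
step 10: X_________X_
step 11: _________X_X
step 12: ________X_X_

12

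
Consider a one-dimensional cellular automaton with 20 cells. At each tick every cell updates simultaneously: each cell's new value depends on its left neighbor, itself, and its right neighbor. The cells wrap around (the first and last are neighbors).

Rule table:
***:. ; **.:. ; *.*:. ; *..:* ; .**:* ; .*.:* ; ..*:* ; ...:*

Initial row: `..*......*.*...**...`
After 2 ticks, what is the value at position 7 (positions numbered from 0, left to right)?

tick 1: **********.*****.***
tick 2: ...........*.....*..
position 7 holds .

.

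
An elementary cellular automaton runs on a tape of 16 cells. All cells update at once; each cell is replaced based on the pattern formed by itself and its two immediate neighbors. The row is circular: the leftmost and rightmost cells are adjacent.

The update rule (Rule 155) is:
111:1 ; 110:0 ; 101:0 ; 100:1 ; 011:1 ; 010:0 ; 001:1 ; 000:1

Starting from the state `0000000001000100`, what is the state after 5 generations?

generation 1: 1111111110111011
generation 2: 1111111100110011
generation 3: 1111111011101111
generation 4: 1111110011001111
generation 5: 1111101110111111

1111101110111111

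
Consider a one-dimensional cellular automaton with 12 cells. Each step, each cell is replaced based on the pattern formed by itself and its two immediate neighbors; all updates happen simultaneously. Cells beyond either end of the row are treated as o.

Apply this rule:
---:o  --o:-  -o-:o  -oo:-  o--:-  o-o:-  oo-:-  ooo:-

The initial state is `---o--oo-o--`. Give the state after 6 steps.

-o-o-ooo-o--

step 1: -o-o-----o--
step 2: -o-o-ooo-o--
step 3: -o-o-----o--  (repeats step 1; period 2)
step 6: -o-o-ooo-o--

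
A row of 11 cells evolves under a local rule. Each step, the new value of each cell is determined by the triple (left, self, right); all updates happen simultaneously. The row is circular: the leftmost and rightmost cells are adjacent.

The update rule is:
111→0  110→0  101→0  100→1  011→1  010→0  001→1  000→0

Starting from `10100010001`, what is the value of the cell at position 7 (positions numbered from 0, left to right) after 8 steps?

0

00010101011
10100000010
00010000100
00101001010
01000110001
00101101010
01001000001
00110100010
position 7 holds 0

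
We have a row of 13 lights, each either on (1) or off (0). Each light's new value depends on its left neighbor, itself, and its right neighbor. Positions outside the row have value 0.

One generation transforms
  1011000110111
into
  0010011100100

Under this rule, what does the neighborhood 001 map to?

1

At position 6 the neighborhood is 001; the next row has 1 there.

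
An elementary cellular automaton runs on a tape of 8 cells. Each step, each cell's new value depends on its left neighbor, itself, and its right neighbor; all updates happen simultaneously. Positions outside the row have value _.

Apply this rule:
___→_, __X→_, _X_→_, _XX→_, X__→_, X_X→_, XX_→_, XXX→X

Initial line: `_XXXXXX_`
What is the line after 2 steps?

___XX___

__XXXX__
___XX___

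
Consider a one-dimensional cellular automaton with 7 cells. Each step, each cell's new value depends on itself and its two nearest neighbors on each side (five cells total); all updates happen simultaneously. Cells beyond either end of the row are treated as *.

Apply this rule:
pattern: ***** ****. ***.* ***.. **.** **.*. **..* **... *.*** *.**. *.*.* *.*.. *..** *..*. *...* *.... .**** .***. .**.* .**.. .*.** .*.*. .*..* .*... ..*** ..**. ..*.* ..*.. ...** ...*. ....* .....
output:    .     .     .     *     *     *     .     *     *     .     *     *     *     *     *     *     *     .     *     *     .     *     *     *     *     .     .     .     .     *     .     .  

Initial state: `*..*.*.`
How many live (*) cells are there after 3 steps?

step 1: *.*.**.
step 2: .**..**
step 3: *.*.***
count of *: 5

5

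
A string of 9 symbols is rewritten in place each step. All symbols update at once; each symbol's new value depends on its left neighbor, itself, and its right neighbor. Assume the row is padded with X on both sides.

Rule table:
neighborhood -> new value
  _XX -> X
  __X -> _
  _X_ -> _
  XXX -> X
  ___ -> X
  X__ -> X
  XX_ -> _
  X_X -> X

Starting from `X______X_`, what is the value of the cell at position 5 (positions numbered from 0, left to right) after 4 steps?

_

step 1: _XXXXX__X
step 2: XXXXX_X_X
step 3: XXXX_X_XX
step 4: XXX_X_XXX
position 5 holds _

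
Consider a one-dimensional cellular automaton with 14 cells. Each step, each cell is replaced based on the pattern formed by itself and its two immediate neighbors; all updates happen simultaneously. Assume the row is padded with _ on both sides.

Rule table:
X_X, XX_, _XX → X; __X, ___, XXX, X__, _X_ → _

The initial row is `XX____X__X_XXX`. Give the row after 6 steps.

step 1: XX________XX_X
step 2: XX________XXX_
step 3: XX________X_X_
step 4: XX_________X__
step 5: XX____________
step 6: XX____________

XX____________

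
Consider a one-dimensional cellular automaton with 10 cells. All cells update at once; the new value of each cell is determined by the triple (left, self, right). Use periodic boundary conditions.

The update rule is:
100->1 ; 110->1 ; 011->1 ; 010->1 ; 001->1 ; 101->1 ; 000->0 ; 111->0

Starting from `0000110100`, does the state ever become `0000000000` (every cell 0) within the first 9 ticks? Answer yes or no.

no

0001111110
0011000011
1111100111
0000111100
0001100110
0011111111
1110000001
0011000011  (repeats tick 2; period 6)
tick 9: 1111100111
tick 9 is 1111100111, still not uniform 0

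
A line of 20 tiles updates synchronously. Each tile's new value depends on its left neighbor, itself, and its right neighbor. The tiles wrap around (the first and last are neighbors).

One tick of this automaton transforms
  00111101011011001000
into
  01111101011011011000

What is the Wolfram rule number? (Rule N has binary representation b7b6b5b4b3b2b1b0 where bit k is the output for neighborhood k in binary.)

position 3: 111 → 1  (bit 7 = 1)
position 5: 110 → 1  (bit 6 = 1)
position 6: 101 → 0  (bit 5 = 0)
position 14: 100 → 0  (bit 4 = 0)
position 2: 011 → 1  (bit 3 = 1)
position 7: 010 → 1  (bit 2 = 1)
position 1: 001 → 1  (bit 1 = 1)
position 0: 000 → 0  (bit 0 = 0)
bits b7..b0 = 11001110 = 206

206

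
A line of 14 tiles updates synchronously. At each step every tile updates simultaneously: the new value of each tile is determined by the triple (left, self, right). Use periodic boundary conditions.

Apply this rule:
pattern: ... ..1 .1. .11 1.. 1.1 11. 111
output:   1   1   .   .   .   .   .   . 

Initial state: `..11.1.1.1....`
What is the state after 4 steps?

....11111111..

11.........111
...11111111...
111.........11
....11111111..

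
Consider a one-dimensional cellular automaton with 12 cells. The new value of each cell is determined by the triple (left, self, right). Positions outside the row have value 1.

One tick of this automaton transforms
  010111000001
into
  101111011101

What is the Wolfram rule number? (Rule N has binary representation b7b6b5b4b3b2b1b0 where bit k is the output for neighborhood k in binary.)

233

position 4: 111 → 1  (bit 7 = 1)
position 5: 110 → 1  (bit 6 = 1)
position 0: 101 → 1  (bit 5 = 1)
position 6: 100 → 0  (bit 4 = 0)
position 3: 011 → 1  (bit 3 = 1)
position 1: 010 → 0  (bit 2 = 0)
position 10: 001 → 0  (bit 1 = 0)
position 7: 000 → 1  (bit 0 = 1)
bits b7..b0 = 11101001 = 233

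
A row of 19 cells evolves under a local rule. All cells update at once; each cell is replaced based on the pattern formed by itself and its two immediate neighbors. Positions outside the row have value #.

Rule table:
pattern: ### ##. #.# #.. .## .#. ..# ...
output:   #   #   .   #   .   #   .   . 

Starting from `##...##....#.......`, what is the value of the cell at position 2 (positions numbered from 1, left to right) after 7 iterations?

#

###...##...##......
####...##...##.....
#####...##...##....
######...##...##...
#######...##...##..
########...##...##.
#########...##...#.
position 2 holds #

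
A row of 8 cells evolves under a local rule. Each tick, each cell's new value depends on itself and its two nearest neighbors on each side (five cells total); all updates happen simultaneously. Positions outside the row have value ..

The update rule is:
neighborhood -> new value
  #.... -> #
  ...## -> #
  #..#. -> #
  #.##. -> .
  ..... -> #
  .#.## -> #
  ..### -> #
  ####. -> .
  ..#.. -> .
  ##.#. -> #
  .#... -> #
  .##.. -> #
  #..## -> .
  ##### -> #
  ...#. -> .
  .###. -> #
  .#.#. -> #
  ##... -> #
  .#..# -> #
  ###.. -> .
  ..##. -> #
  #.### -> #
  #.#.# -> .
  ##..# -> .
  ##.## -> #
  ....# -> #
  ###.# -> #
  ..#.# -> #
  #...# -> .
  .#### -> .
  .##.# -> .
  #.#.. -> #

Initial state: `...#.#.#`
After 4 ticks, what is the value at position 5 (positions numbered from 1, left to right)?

#

##.##.##
#.#..#.#
########
#.####..
position 5 holds #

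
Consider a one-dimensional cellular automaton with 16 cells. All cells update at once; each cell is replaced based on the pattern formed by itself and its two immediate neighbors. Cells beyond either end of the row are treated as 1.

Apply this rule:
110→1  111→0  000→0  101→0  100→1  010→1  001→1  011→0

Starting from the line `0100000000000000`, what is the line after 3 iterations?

1101100000000110

iteration 1: 0110000000000001
iteration 2: 0011000000000010
iteration 3: 1101100000000110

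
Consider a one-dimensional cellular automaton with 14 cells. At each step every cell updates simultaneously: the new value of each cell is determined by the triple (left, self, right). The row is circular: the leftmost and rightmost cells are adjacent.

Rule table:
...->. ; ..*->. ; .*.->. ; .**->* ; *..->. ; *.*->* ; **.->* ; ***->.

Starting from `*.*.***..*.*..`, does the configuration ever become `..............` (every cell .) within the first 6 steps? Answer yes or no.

yes

.*.**.*...*...
..****........
..*..*........
..............
all cells are . at step 4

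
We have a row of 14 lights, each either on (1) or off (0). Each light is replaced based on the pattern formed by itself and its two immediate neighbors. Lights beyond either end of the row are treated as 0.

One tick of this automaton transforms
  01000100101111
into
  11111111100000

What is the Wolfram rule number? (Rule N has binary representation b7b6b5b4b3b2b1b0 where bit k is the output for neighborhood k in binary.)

23

position 11: 111 → 0  (bit 7 = 0)
position 13: 110 → 0  (bit 6 = 0)
position 9: 101 → 0  (bit 5 = 0)
position 2: 100 → 1  (bit 4 = 1)
position 10: 011 → 0  (bit 3 = 0)
position 1: 010 → 1  (bit 2 = 1)
position 0: 001 → 1  (bit 1 = 1)
position 3: 000 → 1  (bit 0 = 1)
bits b7..b0 = 00010111 = 23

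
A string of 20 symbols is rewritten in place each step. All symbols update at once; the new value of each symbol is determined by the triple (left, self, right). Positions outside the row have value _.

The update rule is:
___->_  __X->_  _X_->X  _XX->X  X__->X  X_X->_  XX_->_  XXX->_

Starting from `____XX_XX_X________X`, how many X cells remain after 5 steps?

step 1: ____X__X__XX_______X
step 2: ____XX_XX_X_X______X
step 3: ____X__X__X_XX_____X
step 4: ____XX_XX_X_X_X____X
step 5: ____X__X__X_X_XX___X
count of X: 7

7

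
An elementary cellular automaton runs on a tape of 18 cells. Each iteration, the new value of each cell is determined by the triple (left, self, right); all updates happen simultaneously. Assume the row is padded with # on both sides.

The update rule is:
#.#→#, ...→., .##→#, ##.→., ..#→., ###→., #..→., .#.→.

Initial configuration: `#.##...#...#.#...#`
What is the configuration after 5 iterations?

.................#

.##.........#....#
##...............#
.................#
.................#  (fixed point — unchanged through iteration 5)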